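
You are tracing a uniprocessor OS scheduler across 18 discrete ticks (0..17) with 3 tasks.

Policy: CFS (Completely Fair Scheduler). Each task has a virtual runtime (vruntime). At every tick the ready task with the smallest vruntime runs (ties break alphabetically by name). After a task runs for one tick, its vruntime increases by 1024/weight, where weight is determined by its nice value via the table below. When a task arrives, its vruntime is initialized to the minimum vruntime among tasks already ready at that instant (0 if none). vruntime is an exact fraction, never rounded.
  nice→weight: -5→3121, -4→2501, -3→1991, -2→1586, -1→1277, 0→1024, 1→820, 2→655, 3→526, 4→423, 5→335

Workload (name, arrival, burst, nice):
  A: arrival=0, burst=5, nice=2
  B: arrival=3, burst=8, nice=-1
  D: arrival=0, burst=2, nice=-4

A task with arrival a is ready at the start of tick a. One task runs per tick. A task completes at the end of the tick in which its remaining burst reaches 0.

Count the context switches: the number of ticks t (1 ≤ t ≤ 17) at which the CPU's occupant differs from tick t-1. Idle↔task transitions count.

context switches = 10

t=0: vr[A=0 D=0] → run A
t=1: vr[A=1024/655 D=0] → run D
t=2: vr[A=1024/655 D=1024/2501] → run D
t=3: vr[A=1024/655 B=1024/655] → run A
t=4: vr[A=2048/655 B=1024/655] → run B
t=5: vr[A=2048/655 B=1978368/836435] → run B
t=6: vr[A=2048/655 B=2649088/836435] → run A
t=7: vr[A=3072/655 B=2649088/836435] → run B
t=8: vr[A=3072/655 B=3319808/836435] → run B
t=9: vr[A=3072/655 B=3990528/836435] → run A
t=10: vr[A=4096/655 B=3990528/836435] → run B
t=11: vr[A=4096/655 B=4661248/836435] → run B
t=12: vr[A=4096/655 B=5331968/836435] → run A
t=13: vr[B=5331968/836435] → run B
t=14: vr[B=6002688/836435] → run B
t=15: (idle)
t=16: (idle)
t=17: (idle)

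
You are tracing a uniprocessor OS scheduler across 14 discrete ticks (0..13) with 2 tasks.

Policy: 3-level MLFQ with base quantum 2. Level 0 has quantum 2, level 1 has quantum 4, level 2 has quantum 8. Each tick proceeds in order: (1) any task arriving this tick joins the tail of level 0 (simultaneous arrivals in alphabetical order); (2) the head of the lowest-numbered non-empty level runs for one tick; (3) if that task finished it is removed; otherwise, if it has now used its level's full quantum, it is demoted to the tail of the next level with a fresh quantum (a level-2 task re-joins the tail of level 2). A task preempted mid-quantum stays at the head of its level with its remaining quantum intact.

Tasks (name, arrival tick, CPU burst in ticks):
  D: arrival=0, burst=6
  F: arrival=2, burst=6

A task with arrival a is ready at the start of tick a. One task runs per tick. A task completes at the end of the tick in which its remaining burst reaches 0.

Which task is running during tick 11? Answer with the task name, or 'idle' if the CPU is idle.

t=0: L0/L1/L2 = D/-/- → run D
t=1: L0/L1/L2 = D/-/- → run D
t=2: L0/L1/L2 = F/D/- → run F
t=3: L0/L1/L2 = F/D/- → run F
t=4: L0/L1/L2 = -/DF/- → run D
t=5: L0/L1/L2 = -/DF/- → run D
t=6: L0/L1/L2 = -/DF/- → run D
t=7: L0/L1/L2 = -/DF/- → run D
t=8: L0/L1/L2 = -/F/- → run F
t=9: L0/L1/L2 = -/F/- → run F
t=10: L0/L1/L2 = -/F/- → run F
t=11: L0/L1/L2 = -/F/- → run F
t=12: (idle)
t=13: (idle)

running at tick 11 = F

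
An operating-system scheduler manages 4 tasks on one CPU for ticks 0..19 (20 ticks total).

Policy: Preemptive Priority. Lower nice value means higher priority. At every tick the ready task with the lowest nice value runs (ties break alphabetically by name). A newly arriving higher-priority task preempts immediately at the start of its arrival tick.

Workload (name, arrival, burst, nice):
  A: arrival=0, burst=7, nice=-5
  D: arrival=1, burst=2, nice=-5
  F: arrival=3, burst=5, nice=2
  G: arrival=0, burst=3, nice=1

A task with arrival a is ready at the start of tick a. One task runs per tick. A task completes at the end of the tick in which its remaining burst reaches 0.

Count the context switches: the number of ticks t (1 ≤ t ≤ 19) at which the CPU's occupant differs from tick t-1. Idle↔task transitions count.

t=0: ready={A,G} → run A
t=1: ready={A,D,G} → run A
t=2: ready={A,D,G} → run A
t=3: ready={A,D,F,G} → run A
t=4: ready={A,D,F,G} → run A
t=5: ready={A,D,F,G} → run A
t=6: ready={A,D,F,G} → run A
t=7: ready={D,F,G} → run D
t=8: ready={D,F,G} → run D
t=9: ready={F,G} → run G
t=10: ready={F,G} → run G
t=11: ready={F,G} → run G
t=12: ready={F} → run F
t=13: ready={F} → run F
t=14: ready={F} → run F
t=15: ready={F} → run F
t=16: ready={F} → run F
t=17: (idle)
t=18: (idle)
t=19: (idle)

context switches = 4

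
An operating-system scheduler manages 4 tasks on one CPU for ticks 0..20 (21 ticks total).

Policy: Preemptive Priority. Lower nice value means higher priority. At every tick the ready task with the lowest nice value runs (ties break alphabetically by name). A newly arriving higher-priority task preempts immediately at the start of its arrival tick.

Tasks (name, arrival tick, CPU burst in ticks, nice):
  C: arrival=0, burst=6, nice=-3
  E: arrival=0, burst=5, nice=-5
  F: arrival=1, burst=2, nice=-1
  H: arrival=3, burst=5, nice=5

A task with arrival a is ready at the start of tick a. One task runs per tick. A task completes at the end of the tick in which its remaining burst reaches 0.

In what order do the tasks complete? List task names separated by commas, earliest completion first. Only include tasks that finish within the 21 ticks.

completion order = E, C, F, H

t=0: ready={C,E} → run E
t=1: ready={C,E,F} → run E
t=2: ready={C,E,F} → run E
t=3: ready={C,E,F,H} → run E
t=4: ready={C,E,F,H} → run E
t=5: ready={C,F,H} → run C
t=6: ready={C,F,H} → run C
t=7: ready={C,F,H} → run C
t=8: ready={C,F,H} → run C
t=9: ready={C,F,H} → run C
t=10: ready={C,F,H} → run C
t=11: ready={F,H} → run F
t=12: ready={F,H} → run F
t=13: ready={H} → run H
t=14: ready={H} → run H
t=15: ready={H} → run H
t=16: ready={H} → run H
t=17: ready={H} → run H
t=18: (idle)
t=19: (idle)
t=20: (idle)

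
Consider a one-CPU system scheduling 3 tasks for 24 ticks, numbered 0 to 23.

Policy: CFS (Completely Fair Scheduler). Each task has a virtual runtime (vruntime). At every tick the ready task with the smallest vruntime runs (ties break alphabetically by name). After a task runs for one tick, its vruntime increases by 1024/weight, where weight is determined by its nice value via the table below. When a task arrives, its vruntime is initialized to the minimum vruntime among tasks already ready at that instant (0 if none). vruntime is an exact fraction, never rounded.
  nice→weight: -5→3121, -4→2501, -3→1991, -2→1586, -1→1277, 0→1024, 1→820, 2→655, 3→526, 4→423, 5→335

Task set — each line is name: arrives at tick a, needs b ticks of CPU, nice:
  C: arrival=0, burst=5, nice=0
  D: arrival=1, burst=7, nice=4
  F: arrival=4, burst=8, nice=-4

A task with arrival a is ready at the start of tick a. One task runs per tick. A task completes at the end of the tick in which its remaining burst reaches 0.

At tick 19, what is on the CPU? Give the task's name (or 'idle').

running at tick 19 = D

t=0: vr[C=0] → run C
t=1: vr[C=1 D=1] → run C
t=2: vr[C=2 D=1] → run D
t=3: vr[C=2 D=1447/423] → run C
t=4: vr[C=3 D=1447/423 F=3] → run C
t=5: vr[C=4 D=1447/423 F=3] → run F
t=6: vr[C=4 D=1447/423 F=8527/2501] → run F
t=7: vr[C=4 D=1447/423 F=9551/2501] → run D
t=8: vr[C=4 D=2471/423 F=9551/2501] → run F
t=9: vr[C=4 D=2471/423 F=10575/2501] → run C
t=10: vr[D=2471/423 F=10575/2501] → run F
t=11: vr[D=2471/423 F=11599/2501] → run F
t=12: vr[D=2471/423 F=12623/2501] → run F
t=13: vr[D=2471/423 F=13647/2501] → run F
t=14: vr[D=2471/423 F=14671/2501] → run D
t=15: vr[D=1165/141 F=14671/2501] → run F
t=16: vr[D=1165/141] → run D
t=17: vr[D=4519/423] → run D
t=18: vr[D=5543/423] → run D
t=19: vr[D=2189/141] → run D
t=20: (idle)
t=21: (idle)
t=22: (idle)
t=23: (idle)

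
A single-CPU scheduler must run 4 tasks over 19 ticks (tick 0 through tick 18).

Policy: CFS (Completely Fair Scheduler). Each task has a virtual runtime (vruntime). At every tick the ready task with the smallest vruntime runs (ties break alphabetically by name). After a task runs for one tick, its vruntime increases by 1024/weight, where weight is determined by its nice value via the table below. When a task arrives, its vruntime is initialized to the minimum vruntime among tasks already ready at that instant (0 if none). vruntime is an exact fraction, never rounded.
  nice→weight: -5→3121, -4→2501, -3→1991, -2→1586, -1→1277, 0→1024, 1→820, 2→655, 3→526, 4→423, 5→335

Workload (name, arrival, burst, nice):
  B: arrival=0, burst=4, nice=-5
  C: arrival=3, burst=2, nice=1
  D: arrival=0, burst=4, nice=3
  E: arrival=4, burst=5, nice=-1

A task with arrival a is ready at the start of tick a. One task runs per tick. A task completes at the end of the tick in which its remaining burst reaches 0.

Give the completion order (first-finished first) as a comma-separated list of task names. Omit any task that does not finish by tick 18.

completion order = B, C, E, D

t=0: vr[B=0 D=0] → run B
t=1: vr[B=1024/3121 D=0] → run D
t=2: vr[B=1024/3121 D=512/263] → run B
t=3: vr[B=2048/3121 C=2048/3121 D=512/263] → run B
t=4: vr[B=3072/3121 C=2048/3121 D=512/263 E=2048/3121] → run C
t=5: vr[B=3072/3121 C=1218816/639805 D=512/263 E=2048/3121] → run E
t=6: vr[B=3072/3121 C=1218816/639805 D=512/263 E=5811200/3985517] → run B
t=7: vr[C=1218816/639805 D=512/263 E=5811200/3985517] → run E
t=8: vr[C=1218816/639805 D=512/263 E=9007104/3985517] → run C
t=9: vr[D=512/263 E=9007104/3985517] → run D
t=10: vr[D=1024/263 E=9007104/3985517] → run E
t=11: vr[D=1024/263 E=12203008/3985517] → run E
t=12: vr[D=1024/263 E=15398912/3985517] → run E
t=13: vr[D=1024/263] → run D
t=14: vr[D=1536/263] → run D
t=15: (idle)
t=16: (idle)
t=17: (idle)
t=18: (idle)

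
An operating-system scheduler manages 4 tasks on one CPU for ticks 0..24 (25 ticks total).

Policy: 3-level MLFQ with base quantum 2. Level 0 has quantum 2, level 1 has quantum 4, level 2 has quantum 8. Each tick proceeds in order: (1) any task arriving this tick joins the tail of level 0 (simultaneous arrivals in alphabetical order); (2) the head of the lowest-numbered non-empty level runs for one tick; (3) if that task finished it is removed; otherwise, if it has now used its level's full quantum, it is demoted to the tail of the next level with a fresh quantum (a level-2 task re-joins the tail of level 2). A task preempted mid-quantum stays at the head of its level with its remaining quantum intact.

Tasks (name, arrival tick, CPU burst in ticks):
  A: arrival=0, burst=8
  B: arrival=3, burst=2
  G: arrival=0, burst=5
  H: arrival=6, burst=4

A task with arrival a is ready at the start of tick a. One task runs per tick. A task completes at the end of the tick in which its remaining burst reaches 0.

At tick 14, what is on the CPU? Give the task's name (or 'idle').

running at tick 14 = G

t=0: L0/L1/L2 = AG/-/- → run A
t=1: L0/L1/L2 = AG/-/- → run A
t=2: L0/L1/L2 = G/A/- → run G
t=3: L0/L1/L2 = GB/A/- → run G
t=4: L0/L1/L2 = B/AG/- → run B
t=5: L0/L1/L2 = B/AG/- → run B
t=6: L0/L1/L2 = H/AG/- → run H
t=7: L0/L1/L2 = H/AG/- → run H
t=8: L0/L1/L2 = -/AGH/- → run A
t=9: L0/L1/L2 = -/AGH/- → run A
t=10: L0/L1/L2 = -/AGH/- → run A
t=11: L0/L1/L2 = -/AGH/- → run A
t=12: L0/L1/L2 = -/GH/A → run G
t=13: L0/L1/L2 = -/GH/A → run G
t=14: L0/L1/L2 = -/GH/A → run G
t=15: L0/L1/L2 = -/H/A → run H
t=16: L0/L1/L2 = -/H/A → run H
t=17: L0/L1/L2 = -/-/A → run A
t=18: L0/L1/L2 = -/-/A → run A
t=19: (idle)
t=20: (idle)
t=21: (idle)
t=22: (idle)
t=23: (idle)
t=24: (idle)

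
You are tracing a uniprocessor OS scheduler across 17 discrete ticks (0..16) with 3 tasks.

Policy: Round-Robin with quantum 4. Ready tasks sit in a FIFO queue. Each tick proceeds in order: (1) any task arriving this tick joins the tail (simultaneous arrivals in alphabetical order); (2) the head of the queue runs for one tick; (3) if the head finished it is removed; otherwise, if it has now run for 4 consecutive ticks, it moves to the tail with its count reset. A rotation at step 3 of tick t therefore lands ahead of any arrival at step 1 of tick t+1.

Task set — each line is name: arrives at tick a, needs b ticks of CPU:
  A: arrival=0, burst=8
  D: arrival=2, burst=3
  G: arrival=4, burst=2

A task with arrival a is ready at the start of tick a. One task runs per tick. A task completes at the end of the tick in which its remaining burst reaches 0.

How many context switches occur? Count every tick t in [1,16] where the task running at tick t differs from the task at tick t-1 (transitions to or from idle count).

context switches = 4

t=0: queue=[A] q_used=0 → run A
t=1: queue=[A] q_used=1 → run A
t=2: queue=[A,D] q_used=2 → run A
t=3: queue=[A,D] q_used=3 → run A
t=4: queue=[D,A,G] q_used=0 → run D
t=5: queue=[D,A,G] q_used=1 → run D
t=6: queue=[D,A,G] q_used=2 → run D
t=7: queue=[A,G] q_used=0 → run A
t=8: queue=[A,G] q_used=1 → run A
t=9: queue=[A,G] q_used=2 → run A
t=10: queue=[A,G] q_used=3 → run A
t=11: queue=[G] q_used=0 → run G
t=12: queue=[G] q_used=1 → run G
t=13: (idle)
t=14: (idle)
t=15: (idle)
t=16: (idle)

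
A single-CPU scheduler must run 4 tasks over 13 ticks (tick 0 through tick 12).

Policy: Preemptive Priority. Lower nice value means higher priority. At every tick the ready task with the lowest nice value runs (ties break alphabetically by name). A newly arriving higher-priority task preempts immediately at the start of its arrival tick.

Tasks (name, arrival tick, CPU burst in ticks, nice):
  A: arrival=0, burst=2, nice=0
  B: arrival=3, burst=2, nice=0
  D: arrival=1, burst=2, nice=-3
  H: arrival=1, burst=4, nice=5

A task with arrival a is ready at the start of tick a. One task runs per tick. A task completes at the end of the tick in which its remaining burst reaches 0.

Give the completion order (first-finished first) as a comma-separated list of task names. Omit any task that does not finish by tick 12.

t=0: ready={A} → run A
t=1: ready={A,D,H} → run D
t=2: ready={A,D,H} → run D
t=3: ready={A,B,H} → run A
t=4: ready={B,H} → run B
t=5: ready={B,H} → run B
t=6: ready={H} → run H
t=7: ready={H} → run H
t=8: ready={H} → run H
t=9: ready={H} → run H
t=10: (idle)
t=11: (idle)
t=12: (idle)

completion order = D, A, B, H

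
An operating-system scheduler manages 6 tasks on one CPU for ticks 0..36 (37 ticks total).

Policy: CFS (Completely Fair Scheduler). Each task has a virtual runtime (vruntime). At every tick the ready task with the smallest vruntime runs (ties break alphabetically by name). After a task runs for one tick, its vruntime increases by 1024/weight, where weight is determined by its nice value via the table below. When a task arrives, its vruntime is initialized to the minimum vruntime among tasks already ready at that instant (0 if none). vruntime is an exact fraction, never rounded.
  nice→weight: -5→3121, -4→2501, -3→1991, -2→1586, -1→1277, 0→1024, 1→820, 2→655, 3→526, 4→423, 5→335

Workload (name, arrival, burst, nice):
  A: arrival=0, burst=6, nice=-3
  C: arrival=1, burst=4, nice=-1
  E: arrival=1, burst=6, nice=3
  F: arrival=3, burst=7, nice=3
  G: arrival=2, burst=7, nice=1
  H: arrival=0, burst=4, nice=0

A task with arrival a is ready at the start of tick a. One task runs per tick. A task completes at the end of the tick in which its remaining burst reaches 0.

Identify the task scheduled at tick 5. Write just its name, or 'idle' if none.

running at tick 5 = H

t=0: vr[A=0 H=0] → run A
t=1: vr[A=1024/1991 C=0 E=0 H=0] → run C
t=2: vr[A=1024/1991 C=1024/1277 E=0 G=0 H=0] → run E
t=3: vr[A=1024/1991 C=1024/1277 E=512/263 F=0 G=0 H=0] → run F
t=4: vr[A=1024/1991 C=1024/1277 E=512/263 F=512/263 G=0 H=0] → run G
t=5: vr[A=1024/1991 C=1024/1277 E=512/263 F=512/263 G=256/205 H=0] → run H
t=6: vr[A=1024/1991 C=1024/1277 E=512/263 F=512/263 G=256/205 H=1] → run A
t=7: vr[A=2048/1991 C=1024/1277 E=512/263 F=512/263 G=256/205 H=1] → run C
t=8: vr[A=2048/1991 C=2048/1277 E=512/263 F=512/263 G=256/205 H=1] → run H
t=9: vr[A=2048/1991 C=2048/1277 E=512/263 F=512/263 G=256/205 H=2] → run A
t=10: vr[A=3072/1991 C=2048/1277 E=512/263 F=512/263 G=256/205 H=2] → run G
t=11: vr[A=3072/1991 C=2048/1277 E=512/263 F=512/263 G=512/205 H=2] → run A
t=12: vr[A=4096/1991 C=2048/1277 E=512/263 F=512/263 G=512/205 H=2] → run C
t=13: vr[A=4096/1991 C=3072/1277 E=512/263 F=512/263 G=512/205 H=2] → run E
t=14: vr[A=4096/1991 C=3072/1277 E=1024/263 F=512/263 G=512/205 H=2] → run F
t=15: vr[A=4096/1991 C=3072/1277 E=1024/263 F=1024/263 G=512/205 H=2] → run H
t=16: vr[A=4096/1991 C=3072/1277 E=1024/263 F=1024/263 G=512/205 H=3] → run A
t=17: vr[A=5120/1991 C=3072/1277 E=1024/263 F=1024/263 G=512/205 H=3] → run C
t=18: vr[A=5120/1991 E=1024/263 F=1024/263 G=512/205 H=3] → run G
t=19: vr[A=5120/1991 E=1024/263 F=1024/263 G=768/205 H=3] → run A
t=20: vr[E=1024/263 F=1024/263 G=768/205 H=3] → run H
t=21: vr[E=1024/263 F=1024/263 G=768/205] → run G
t=22: vr[E=1024/263 F=1024/263 G=1024/205] → run E
t=23: vr[E=1536/263 F=1024/263 G=1024/205] → run F
t=24: vr[E=1536/263 F=1536/263 G=1024/205] → run G
t=25: vr[E=1536/263 F=1536/263 G=256/41] → run E
t=26: vr[E=2048/263 F=1536/263 G=256/41] → run F
t=27: vr[E=2048/263 F=2048/263 G=256/41] → run G
t=28: vr[E=2048/263 F=2048/263 G=1536/205] → run G
t=29: vr[E=2048/263 F=2048/263] → run E
t=30: vr[E=2560/263 F=2048/263] → run F
t=31: vr[E=2560/263 F=2560/263] → run E
t=32: vr[F=2560/263] → run F
t=33: vr[F=3072/263] → run F
t=34: (idle)
t=35: (idle)
t=36: (idle)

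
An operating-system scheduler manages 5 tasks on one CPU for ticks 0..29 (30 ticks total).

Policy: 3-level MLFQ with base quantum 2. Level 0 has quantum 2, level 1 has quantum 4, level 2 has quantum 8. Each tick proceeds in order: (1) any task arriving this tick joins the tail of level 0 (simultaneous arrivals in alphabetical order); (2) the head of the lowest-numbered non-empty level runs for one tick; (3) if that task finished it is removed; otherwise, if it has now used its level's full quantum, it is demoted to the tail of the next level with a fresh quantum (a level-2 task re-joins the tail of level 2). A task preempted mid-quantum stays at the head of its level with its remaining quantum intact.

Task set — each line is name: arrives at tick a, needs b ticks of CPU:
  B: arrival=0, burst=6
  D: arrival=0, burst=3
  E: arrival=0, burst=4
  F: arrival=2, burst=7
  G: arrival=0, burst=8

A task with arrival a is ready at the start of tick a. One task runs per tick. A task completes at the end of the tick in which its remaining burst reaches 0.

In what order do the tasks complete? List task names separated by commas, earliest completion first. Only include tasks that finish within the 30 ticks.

t=0: L0/L1/L2 = BDEG/-/- → run B
t=1: L0/L1/L2 = BDEG/-/- → run B
t=2: L0/L1/L2 = DEGF/B/- → run D
t=3: L0/L1/L2 = DEGF/B/- → run D
t=4: L0/L1/L2 = EGF/BD/- → run E
t=5: L0/L1/L2 = EGF/BD/- → run E
t=6: L0/L1/L2 = GF/BDE/- → run G
t=7: L0/L1/L2 = GF/BDE/- → run G
t=8: L0/L1/L2 = F/BDEG/- → run F
t=9: L0/L1/L2 = F/BDEG/- → run F
t=10: L0/L1/L2 = -/BDEGF/- → run B
t=11: L0/L1/L2 = -/BDEGF/- → run B
t=12: L0/L1/L2 = -/BDEGF/- → run B
t=13: L0/L1/L2 = -/BDEGF/- → run B
t=14: L0/L1/L2 = -/DEGF/- → run D
t=15: L0/L1/L2 = -/EGF/- → run E
t=16: L0/L1/L2 = -/EGF/- → run E
t=17: L0/L1/L2 = -/GF/- → run G
t=18: L0/L1/L2 = -/GF/- → run G
t=19: L0/L1/L2 = -/GF/- → run G
t=20: L0/L1/L2 = -/GF/- → run G
t=21: L0/L1/L2 = -/F/G → run F
t=22: L0/L1/L2 = -/F/G → run F
t=23: L0/L1/L2 = -/F/G → run F
t=24: L0/L1/L2 = -/F/G → run F
t=25: L0/L1/L2 = -/-/GF → run G
t=26: L0/L1/L2 = -/-/GF → run G
t=27: L0/L1/L2 = -/-/F → run F
t=28: (idle)
t=29: (idle)

completion order = B, D, E, G, F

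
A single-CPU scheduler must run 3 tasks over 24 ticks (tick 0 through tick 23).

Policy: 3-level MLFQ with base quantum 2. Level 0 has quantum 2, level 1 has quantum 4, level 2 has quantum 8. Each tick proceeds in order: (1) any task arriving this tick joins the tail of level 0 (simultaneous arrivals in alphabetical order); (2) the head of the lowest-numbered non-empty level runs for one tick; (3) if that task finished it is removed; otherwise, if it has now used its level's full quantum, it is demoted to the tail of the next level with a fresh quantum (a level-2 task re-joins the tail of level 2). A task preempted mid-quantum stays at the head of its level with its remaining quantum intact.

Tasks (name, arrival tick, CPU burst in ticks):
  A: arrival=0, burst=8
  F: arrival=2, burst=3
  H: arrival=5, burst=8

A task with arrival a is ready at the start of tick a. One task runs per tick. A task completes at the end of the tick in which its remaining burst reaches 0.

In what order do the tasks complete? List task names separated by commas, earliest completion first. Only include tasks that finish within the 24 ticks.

t=0: L0/L1/L2 = A/-/- → run A
t=1: L0/L1/L2 = A/-/- → run A
t=2: L0/L1/L2 = F/A/- → run F
t=3: L0/L1/L2 = F/A/- → run F
t=4: L0/L1/L2 = -/AF/- → run A
t=5: L0/L1/L2 = H/AF/- → run H
t=6: L0/L1/L2 = H/AF/- → run H
t=7: L0/L1/L2 = -/AFH/- → run A
t=8: L0/L1/L2 = -/AFH/- → run A
t=9: L0/L1/L2 = -/AFH/- → run A
t=10: L0/L1/L2 = -/FH/A → run F
t=11: L0/L1/L2 = -/H/A → run H
t=12: L0/L1/L2 = -/H/A → run H
t=13: L0/L1/L2 = -/H/A → run H
t=14: L0/L1/L2 = -/H/A → run H
t=15: L0/L1/L2 = -/-/AH → run A
t=16: L0/L1/L2 = -/-/AH → run A
t=17: L0/L1/L2 = -/-/H → run H
t=18: L0/L1/L2 = -/-/H → run H
t=19: (idle)
t=20: (idle)
t=21: (idle)
t=22: (idle)
t=23: (idle)

completion order = F, A, H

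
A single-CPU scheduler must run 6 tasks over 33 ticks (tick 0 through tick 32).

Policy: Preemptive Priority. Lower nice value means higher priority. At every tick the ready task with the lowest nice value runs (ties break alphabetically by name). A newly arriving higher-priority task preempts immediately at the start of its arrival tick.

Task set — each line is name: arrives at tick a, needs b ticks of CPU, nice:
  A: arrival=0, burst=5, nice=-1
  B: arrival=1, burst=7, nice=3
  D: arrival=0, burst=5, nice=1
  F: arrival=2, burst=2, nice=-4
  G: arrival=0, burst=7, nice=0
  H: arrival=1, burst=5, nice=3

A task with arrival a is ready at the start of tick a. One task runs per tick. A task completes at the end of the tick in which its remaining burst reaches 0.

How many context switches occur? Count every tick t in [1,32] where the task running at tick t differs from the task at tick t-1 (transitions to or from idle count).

context switches = 7

t=0: ready={A,D,G} → run A
t=1: ready={A,B,D,G,H} → run A
t=2: ready={A,B,D,F,G,H} → run F
t=3: ready={A,B,D,F,G,H} → run F
t=4: ready={A,B,D,G,H} → run A
t=5: ready={A,B,D,G,H} → run A
t=6: ready={A,B,D,G,H} → run A
t=7: ready={B,D,G,H} → run G
t=8: ready={B,D,G,H} → run G
t=9: ready={B,D,G,H} → run G
t=10: ready={B,D,G,H} → run G
t=11: ready={B,D,G,H} → run G
t=12: ready={B,D,G,H} → run G
t=13: ready={B,D,G,H} → run G
t=14: ready={B,D,H} → run D
t=15: ready={B,D,H} → run D
t=16: ready={B,D,H} → run D
t=17: ready={B,D,H} → run D
t=18: ready={B,D,H} → run D
t=19: ready={B,H} → run B
t=20: ready={B,H} → run B
t=21: ready={B,H} → run B
t=22: ready={B,H} → run B
t=23: ready={B,H} → run B
t=24: ready={B,H} → run B
t=25: ready={B,H} → run B
t=26: ready={H} → run H
t=27: ready={H} → run H
t=28: ready={H} → run H
t=29: ready={H} → run H
t=30: ready={H} → run H
t=31: (idle)
t=32: (idle)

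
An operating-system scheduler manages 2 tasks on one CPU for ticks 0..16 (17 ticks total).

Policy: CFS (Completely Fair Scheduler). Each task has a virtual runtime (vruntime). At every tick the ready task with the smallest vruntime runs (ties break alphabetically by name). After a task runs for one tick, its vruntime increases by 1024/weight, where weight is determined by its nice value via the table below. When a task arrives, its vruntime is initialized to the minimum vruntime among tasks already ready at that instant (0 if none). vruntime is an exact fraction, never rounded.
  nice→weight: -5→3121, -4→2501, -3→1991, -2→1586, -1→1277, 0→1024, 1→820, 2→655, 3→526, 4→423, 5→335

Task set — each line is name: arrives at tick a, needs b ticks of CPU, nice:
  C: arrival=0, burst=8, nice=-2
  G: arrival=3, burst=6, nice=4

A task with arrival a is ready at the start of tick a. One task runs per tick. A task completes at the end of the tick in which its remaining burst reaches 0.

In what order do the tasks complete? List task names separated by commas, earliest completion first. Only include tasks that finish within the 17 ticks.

completion order = C, G

t=0: vr[C=0] → run C
t=1: vr[C=512/793] → run C
t=2: vr[C=1024/793] → run C
t=3: vr[C=1536/793 G=1536/793] → run C
t=4: vr[C=2048/793 G=1536/793] → run G
t=5: vr[C=2048/793 G=1461760/335439] → run C
t=6: vr[C=2560/793 G=1461760/335439] → run C
t=7: vr[C=3072/793 G=1461760/335439] → run C
t=8: vr[C=3584/793 G=1461760/335439] → run G
t=9: vr[C=3584/793 G=2273792/335439] → run C
t=10: vr[G=2273792/335439] → run G
t=11: vr[G=1028608/111813] → run G
t=12: vr[G=3897856/335439] → run G
t=13: vr[G=4709888/335439] → run G
t=14: (idle)
t=15: (idle)
t=16: (idle)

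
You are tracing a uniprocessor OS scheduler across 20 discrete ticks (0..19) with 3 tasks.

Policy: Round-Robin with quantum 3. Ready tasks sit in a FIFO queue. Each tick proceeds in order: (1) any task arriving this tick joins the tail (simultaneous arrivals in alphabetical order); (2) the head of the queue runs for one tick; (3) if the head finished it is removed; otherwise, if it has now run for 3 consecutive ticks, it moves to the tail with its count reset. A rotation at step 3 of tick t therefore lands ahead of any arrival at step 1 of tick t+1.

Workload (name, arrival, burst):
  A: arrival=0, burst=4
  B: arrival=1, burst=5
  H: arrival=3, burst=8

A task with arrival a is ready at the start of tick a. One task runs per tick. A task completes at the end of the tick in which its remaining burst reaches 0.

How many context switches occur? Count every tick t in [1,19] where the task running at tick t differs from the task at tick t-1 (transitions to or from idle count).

t=0: queue=[A] q_used=0 → run A
t=1: queue=[A,B] q_used=1 → run A
t=2: queue=[A,B] q_used=2 → run A
t=3: queue=[B,A,H] q_used=0 → run B
t=4: queue=[B,A,H] q_used=1 → run B
t=5: queue=[B,A,H] q_used=2 → run B
t=6: queue=[A,H,B] q_used=0 → run A
t=7: queue=[H,B] q_used=0 → run H
t=8: queue=[H,B] q_used=1 → run H
t=9: queue=[H,B] q_used=2 → run H
t=10: queue=[B,H] q_used=0 → run B
t=11: queue=[B,H] q_used=1 → run B
t=12: queue=[H] q_used=0 → run H
t=13: queue=[H] q_used=1 → run H
t=14: queue=[H] q_used=2 → run H
t=15: queue=[H] q_used=0 → run H
t=16: queue=[H] q_used=1 → run H
t=17: (idle)
t=18: (idle)
t=19: (idle)

context switches = 6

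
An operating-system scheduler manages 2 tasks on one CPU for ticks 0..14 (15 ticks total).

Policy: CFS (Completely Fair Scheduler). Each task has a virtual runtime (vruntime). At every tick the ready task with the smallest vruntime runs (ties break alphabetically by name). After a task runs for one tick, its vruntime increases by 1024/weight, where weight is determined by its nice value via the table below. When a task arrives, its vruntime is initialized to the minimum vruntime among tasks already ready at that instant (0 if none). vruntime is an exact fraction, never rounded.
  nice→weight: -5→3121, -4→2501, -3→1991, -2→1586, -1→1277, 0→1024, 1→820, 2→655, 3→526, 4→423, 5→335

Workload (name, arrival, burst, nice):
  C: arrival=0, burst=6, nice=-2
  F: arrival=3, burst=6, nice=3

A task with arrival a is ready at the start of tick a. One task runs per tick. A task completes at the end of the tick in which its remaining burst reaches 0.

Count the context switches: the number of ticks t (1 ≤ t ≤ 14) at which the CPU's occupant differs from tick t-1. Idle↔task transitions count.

t=0: vr[C=0] → run C
t=1: vr[C=512/793] → run C
t=2: vr[C=1024/793] → run C
t=3: vr[C=1536/793 F=1536/793] → run C
t=4: vr[C=2048/793 F=1536/793] → run F
t=5: vr[C=2048/793 F=809984/208559] → run C
t=6: vr[C=2560/793 F=809984/208559] → run C
t=7: vr[F=809984/208559] → run F
t=8: vr[F=1216000/208559] → run F
t=9: vr[F=1622016/208559] → run F
t=10: vr[F=2028032/208559] → run F
t=11: vr[F=2434048/208559] → run F
t=12: (idle)
t=13: (idle)
t=14: (idle)

context switches = 4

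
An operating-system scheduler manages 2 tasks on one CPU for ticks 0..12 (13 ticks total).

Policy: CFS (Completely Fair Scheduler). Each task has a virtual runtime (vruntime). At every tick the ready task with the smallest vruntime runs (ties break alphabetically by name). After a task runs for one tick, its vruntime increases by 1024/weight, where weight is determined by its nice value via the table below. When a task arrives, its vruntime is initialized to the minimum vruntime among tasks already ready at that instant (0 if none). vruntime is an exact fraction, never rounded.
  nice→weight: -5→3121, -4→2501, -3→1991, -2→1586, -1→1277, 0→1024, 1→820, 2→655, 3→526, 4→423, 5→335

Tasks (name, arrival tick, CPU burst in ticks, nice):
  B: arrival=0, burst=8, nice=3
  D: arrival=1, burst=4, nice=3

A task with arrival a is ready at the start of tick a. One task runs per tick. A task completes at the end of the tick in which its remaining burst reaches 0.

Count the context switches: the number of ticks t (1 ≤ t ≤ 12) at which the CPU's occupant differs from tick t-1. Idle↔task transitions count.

t=0: vr[B=0] → run B
t=1: vr[B=512/263 D=512/263] → run B
t=2: vr[B=1024/263 D=512/263] → run D
t=3: vr[B=1024/263 D=1024/263] → run B
t=4: vr[B=1536/263 D=1024/263] → run D
t=5: vr[B=1536/263 D=1536/263] → run B
t=6: vr[B=2048/263 D=1536/263] → run D
t=7: vr[B=2048/263 D=2048/263] → run B
t=8: vr[B=2560/263 D=2048/263] → run D
t=9: vr[B=2560/263] → run B
t=10: vr[B=3072/263] → run B
t=11: vr[B=3584/263] → run B
t=12: (idle)

context switches = 9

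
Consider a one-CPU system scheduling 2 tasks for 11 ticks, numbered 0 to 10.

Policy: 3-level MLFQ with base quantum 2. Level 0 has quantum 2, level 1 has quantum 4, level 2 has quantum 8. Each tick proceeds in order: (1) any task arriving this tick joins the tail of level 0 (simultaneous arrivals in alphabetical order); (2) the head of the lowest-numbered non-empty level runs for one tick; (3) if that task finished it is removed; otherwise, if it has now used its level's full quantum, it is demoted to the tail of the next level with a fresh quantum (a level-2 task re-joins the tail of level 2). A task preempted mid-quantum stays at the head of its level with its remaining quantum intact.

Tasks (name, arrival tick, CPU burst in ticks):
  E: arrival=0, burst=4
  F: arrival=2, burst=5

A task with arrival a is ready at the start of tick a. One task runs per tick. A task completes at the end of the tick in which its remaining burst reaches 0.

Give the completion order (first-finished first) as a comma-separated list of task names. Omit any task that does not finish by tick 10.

completion order = E, F

t=0: L0/L1/L2 = E/-/- → run E
t=1: L0/L1/L2 = E/-/- → run E
t=2: L0/L1/L2 = F/E/- → run F
t=3: L0/L1/L2 = F/E/- → run F
t=4: L0/L1/L2 = -/EF/- → run E
t=5: L0/L1/L2 = -/EF/- → run E
t=6: L0/L1/L2 = -/F/- → run F
t=7: L0/L1/L2 = -/F/- → run F
t=8: L0/L1/L2 = -/F/- → run F
t=9: (idle)
t=10: (idle)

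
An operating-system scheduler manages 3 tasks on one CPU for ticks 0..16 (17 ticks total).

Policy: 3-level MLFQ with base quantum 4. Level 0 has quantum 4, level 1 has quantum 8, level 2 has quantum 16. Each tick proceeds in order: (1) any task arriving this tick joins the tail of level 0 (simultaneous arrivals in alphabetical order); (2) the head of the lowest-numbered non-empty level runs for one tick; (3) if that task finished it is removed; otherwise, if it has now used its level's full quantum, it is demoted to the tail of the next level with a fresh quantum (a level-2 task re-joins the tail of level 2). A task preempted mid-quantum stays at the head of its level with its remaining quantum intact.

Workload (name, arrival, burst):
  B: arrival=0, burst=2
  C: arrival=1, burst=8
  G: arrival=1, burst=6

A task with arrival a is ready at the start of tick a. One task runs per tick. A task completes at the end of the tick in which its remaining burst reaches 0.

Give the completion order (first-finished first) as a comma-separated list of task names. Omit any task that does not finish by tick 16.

completion order = B, C, G

t=0: L0/L1/L2 = B/-/- → run B
t=1: L0/L1/L2 = BCG/-/- → run B
t=2: L0/L1/L2 = CG/-/- → run C
t=3: L0/L1/L2 = CG/-/- → run C
t=4: L0/L1/L2 = CG/-/- → run C
t=5: L0/L1/L2 = CG/-/- → run C
t=6: L0/L1/L2 = G/C/- → run G
t=7: L0/L1/L2 = G/C/- → run G
t=8: L0/L1/L2 = G/C/- → run G
t=9: L0/L1/L2 = G/C/- → run G
t=10: L0/L1/L2 = -/CG/- → run C
t=11: L0/L1/L2 = -/CG/- → run C
t=12: L0/L1/L2 = -/CG/- → run C
t=13: L0/L1/L2 = -/CG/- → run C
t=14: L0/L1/L2 = -/G/- → run G
t=15: L0/L1/L2 = -/G/- → run G
t=16: (idle)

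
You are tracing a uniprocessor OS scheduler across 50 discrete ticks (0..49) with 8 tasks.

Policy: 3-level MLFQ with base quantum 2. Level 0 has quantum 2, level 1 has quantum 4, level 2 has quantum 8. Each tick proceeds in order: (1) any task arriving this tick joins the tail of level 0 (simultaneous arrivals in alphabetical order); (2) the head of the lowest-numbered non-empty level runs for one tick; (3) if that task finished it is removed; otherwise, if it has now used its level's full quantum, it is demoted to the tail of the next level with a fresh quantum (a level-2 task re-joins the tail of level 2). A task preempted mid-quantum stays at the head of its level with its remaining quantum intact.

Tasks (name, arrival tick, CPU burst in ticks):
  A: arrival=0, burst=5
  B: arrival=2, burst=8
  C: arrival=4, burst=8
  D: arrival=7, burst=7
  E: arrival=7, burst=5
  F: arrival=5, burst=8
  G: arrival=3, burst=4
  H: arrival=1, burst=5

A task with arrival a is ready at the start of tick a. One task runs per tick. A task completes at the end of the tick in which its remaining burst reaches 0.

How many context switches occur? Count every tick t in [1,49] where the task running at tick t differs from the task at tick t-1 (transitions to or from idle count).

context switches = 19

t=0: L0/L1/L2 = A/-/- → run A
t=1: L0/L1/L2 = AH/-/- → run A
t=2: L0/L1/L2 = HB/A/- → run H
t=3: L0/L1/L2 = HBG/A/- → run H
t=4: L0/L1/L2 = BGC/AH/- → run B
t=5: L0/L1/L2 = BGCF/AH/- → run B
t=6: L0/L1/L2 = GCF/AHB/- → run G
t=7: L0/L1/L2 = GCFDE/AHB/- → run G
t=8: L0/L1/L2 = CFDE/AHBG/- → run C
t=9: L0/L1/L2 = CFDE/AHBG/- → run C
t=10: L0/L1/L2 = FDE/AHBGC/- → run F
t=11: L0/L1/L2 = FDE/AHBGC/- → run F
t=12: L0/L1/L2 = DE/AHBGCF/- → run D
t=13: L0/L1/L2 = DE/AHBGCF/- → run D
t=14: L0/L1/L2 = E/AHBGCFD/- → run E
t=15: L0/L1/L2 = E/AHBGCFD/- → run E
t=16: L0/L1/L2 = -/AHBGCFDE/- → run A
t=17: L0/L1/L2 = -/AHBGCFDE/- → run A
t=18: L0/L1/L2 = -/AHBGCFDE/- → run A
t=19: L0/L1/L2 = -/HBGCFDE/- → run H
t=20: L0/L1/L2 = -/HBGCFDE/- → run H
t=21: L0/L1/L2 = -/HBGCFDE/- → run H
t=22: L0/L1/L2 = -/BGCFDE/- → run B
t=23: L0/L1/L2 = -/BGCFDE/- → run B
t=24: L0/L1/L2 = -/BGCFDE/- → run B
t=25: L0/L1/L2 = -/BGCFDE/- → run B
t=26: L0/L1/L2 = -/GCFDE/B → run G
t=27: L0/L1/L2 = -/GCFDE/B → run G
t=28: L0/L1/L2 = -/CFDE/B → run C
t=29: L0/L1/L2 = -/CFDE/B → run C
t=30: L0/L1/L2 = -/CFDE/B → run C
t=31: L0/L1/L2 = -/CFDE/B → run C
t=32: L0/L1/L2 = -/FDE/BC → run F
t=33: L0/L1/L2 = -/FDE/BC → run F
t=34: L0/L1/L2 = -/FDE/BC → run F
t=35: L0/L1/L2 = -/FDE/BC → run F
t=36: L0/L1/L2 = -/DE/BCF → run D
t=37: L0/L1/L2 = -/DE/BCF → run D
t=38: L0/L1/L2 = -/DE/BCF → run D
t=39: L0/L1/L2 = -/DE/BCF → run D
t=40: L0/L1/L2 = -/E/BCFD → run E
t=41: L0/L1/L2 = -/E/BCFD → run E
t=42: L0/L1/L2 = -/E/BCFD → run E
t=43: L0/L1/L2 = -/-/BCFD → run B
t=44: L0/L1/L2 = -/-/BCFD → run B
t=45: L0/L1/L2 = -/-/CFD → run C
t=46: L0/L1/L2 = -/-/CFD → run C
t=47: L0/L1/L2 = -/-/FD → run F
t=48: L0/L1/L2 = -/-/FD → run F
t=49: L0/L1/L2 = -/-/D → run D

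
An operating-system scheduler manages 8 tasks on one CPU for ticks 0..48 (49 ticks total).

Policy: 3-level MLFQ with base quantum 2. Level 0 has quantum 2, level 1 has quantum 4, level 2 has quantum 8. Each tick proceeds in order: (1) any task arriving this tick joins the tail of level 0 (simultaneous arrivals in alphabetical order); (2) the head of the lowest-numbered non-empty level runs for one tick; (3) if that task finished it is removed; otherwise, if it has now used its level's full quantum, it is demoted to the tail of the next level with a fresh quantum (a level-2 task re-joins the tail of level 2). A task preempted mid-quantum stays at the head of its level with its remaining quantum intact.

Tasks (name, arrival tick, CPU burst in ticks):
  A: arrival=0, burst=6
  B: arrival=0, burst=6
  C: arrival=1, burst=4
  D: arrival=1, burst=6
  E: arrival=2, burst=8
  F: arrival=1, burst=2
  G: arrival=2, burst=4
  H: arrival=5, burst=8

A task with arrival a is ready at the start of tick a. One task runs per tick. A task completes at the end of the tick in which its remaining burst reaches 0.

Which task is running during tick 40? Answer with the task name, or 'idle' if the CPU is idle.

running at tick 40 = E

t=0: L0/L1/L2 = AB/-/- → run A
t=1: L0/L1/L2 = ABCDF/-/- → run A
t=2: L0/L1/L2 = BCDFEG/A/- → run B
t=3: L0/L1/L2 = BCDFEG/A/- → run B
t=4: L0/L1/L2 = CDFEG/AB/- → run C
t=5: L0/L1/L2 = CDFEGH/AB/- → run C
t=6: L0/L1/L2 = DFEGH/ABC/- → run D
t=7: L0/L1/L2 = DFEGH/ABC/- → run D
t=8: L0/L1/L2 = FEGH/ABCD/- → run F
t=9: L0/L1/L2 = FEGH/ABCD/- → run F
t=10: L0/L1/L2 = EGH/ABCD/- → run E
t=11: L0/L1/L2 = EGH/ABCD/- → run E
t=12: L0/L1/L2 = GH/ABCDE/- → run G
t=13: L0/L1/L2 = GH/ABCDE/- → run G
t=14: L0/L1/L2 = H/ABCDEG/- → run H
t=15: L0/L1/L2 = H/ABCDEG/- → run H
t=16: L0/L1/L2 = -/ABCDEGH/- → run A
t=17: L0/L1/L2 = -/ABCDEGH/- → run A
t=18: L0/L1/L2 = -/ABCDEGH/- → run A
t=19: L0/L1/L2 = -/ABCDEGH/- → run A
t=20: L0/L1/L2 = -/BCDEGH/- → run B
t=21: L0/L1/L2 = -/BCDEGH/- → run B
t=22: L0/L1/L2 = -/BCDEGH/- → run B
t=23: L0/L1/L2 = -/BCDEGH/- → run B
t=24: L0/L1/L2 = -/CDEGH/- → run C
t=25: L0/L1/L2 = -/CDEGH/- → run C
t=26: L0/L1/L2 = -/DEGH/- → run D
t=27: L0/L1/L2 = -/DEGH/- → run D
t=28: L0/L1/L2 = -/DEGH/- → run D
t=29: L0/L1/L2 = -/DEGH/- → run D
t=30: L0/L1/L2 = -/EGH/- → run E
t=31: L0/L1/L2 = -/EGH/- → run E
t=32: L0/L1/L2 = -/EGH/- → run E
t=33: L0/L1/L2 = -/EGH/- → run E
t=34: L0/L1/L2 = -/GH/E → run G
t=35: L0/L1/L2 = -/GH/E → run G
t=36: L0/L1/L2 = -/H/E → run H
t=37: L0/L1/L2 = -/H/E → run H
t=38: L0/L1/L2 = -/H/E → run H
t=39: L0/L1/L2 = -/H/E → run H
t=40: L0/L1/L2 = -/-/EH → run E
t=41: L0/L1/L2 = -/-/EH → run E
t=42: L0/L1/L2 = -/-/H → run H
t=43: L0/L1/L2 = -/-/H → run H
t=44: (idle)
t=45: (idle)
t=46: (idle)
t=47: (idle)
t=48: (idle)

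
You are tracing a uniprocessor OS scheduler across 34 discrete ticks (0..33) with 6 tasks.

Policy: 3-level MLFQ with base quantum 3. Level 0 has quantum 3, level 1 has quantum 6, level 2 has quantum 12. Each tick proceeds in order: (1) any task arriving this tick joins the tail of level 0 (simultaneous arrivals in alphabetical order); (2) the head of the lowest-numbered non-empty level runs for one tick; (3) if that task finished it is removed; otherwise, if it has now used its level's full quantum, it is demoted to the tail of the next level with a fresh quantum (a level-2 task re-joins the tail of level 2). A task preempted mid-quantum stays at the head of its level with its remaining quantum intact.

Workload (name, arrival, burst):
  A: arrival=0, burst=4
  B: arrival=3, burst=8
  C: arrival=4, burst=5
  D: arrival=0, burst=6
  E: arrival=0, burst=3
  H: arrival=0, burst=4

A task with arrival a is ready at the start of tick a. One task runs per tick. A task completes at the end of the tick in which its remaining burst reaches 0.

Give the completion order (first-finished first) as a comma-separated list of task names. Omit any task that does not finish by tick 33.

completion order = E, A, D, H, B, C

t=0: L0/L1/L2 = ADEH/-/- → run A
t=1: L0/L1/L2 = ADEH/-/- → run A
t=2: L0/L1/L2 = ADEH/-/- → run A
t=3: L0/L1/L2 = DEHB/A/- → run D
t=4: L0/L1/L2 = DEHBC/A/- → run D
t=5: L0/L1/L2 = DEHBC/A/- → run D
t=6: L0/L1/L2 = EHBC/AD/- → run E
t=7: L0/L1/L2 = EHBC/AD/- → run E
t=8: L0/L1/L2 = EHBC/AD/- → run E
t=9: L0/L1/L2 = HBC/AD/- → run H
t=10: L0/L1/L2 = HBC/AD/- → run H
t=11: L0/L1/L2 = HBC/AD/- → run H
t=12: L0/L1/L2 = BC/ADH/- → run B
t=13: L0/L1/L2 = BC/ADH/- → run B
t=14: L0/L1/L2 = BC/ADH/- → run B
t=15: L0/L1/L2 = C/ADHB/- → run C
t=16: L0/L1/L2 = C/ADHB/- → run C
t=17: L0/L1/L2 = C/ADHB/- → run C
t=18: L0/L1/L2 = -/ADHBC/- → run A
t=19: L0/L1/L2 = -/DHBC/- → run D
t=20: L0/L1/L2 = -/DHBC/- → run D
t=21: L0/L1/L2 = -/DHBC/- → run D
t=22: L0/L1/L2 = -/HBC/- → run H
t=23: L0/L1/L2 = -/BC/- → run B
t=24: L0/L1/L2 = -/BC/- → run B
t=25: L0/L1/L2 = -/BC/- → run B
t=26: L0/L1/L2 = -/BC/- → run B
t=27: L0/L1/L2 = -/BC/- → run B
t=28: L0/L1/L2 = -/C/- → run C
t=29: L0/L1/L2 = -/C/- → run C
t=30: (idle)
t=31: (idle)
t=32: (idle)
t=33: (idle)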